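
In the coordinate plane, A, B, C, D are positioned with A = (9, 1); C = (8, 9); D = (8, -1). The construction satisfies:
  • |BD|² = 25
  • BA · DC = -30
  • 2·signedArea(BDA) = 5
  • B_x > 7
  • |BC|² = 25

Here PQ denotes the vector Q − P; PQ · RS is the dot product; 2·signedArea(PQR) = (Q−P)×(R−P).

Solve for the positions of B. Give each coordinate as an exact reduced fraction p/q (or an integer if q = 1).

B = (8, 4)

1. B_x = 8  [2·signedArea(BDA) = 5 ∩ BA · DC = -30]
2. B_y = 4  [2·signedArea(BDA) = 5 ∩ BA · DC = -30]
   → B = (8, 4)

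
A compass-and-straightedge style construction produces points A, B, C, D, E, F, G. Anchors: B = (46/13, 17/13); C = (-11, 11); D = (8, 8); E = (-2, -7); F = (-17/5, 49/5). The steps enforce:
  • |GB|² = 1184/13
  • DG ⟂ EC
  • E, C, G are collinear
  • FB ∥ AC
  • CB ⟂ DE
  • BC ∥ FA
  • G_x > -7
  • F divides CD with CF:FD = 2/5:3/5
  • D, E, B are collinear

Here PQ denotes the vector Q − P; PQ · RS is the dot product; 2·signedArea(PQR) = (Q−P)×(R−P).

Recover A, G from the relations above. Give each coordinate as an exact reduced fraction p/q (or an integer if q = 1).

1. A_x = -1166/65  [FB ∥ AC ∩ BC ∥ FA]
2. A_y = 1267/65  [FB ∥ AC ∩ BC ∥ FA]
   → A = (-1166/65, 1267/65)
3. G_x = -6  [E, C, G are collinear ∩ DG ⟂ EC]
4. G_y = 1  [E, C, G are collinear ∩ DG ⟂ EC]
   → G = (-6, 1)

A = (-1166/65, 1267/65)
G = (-6, 1)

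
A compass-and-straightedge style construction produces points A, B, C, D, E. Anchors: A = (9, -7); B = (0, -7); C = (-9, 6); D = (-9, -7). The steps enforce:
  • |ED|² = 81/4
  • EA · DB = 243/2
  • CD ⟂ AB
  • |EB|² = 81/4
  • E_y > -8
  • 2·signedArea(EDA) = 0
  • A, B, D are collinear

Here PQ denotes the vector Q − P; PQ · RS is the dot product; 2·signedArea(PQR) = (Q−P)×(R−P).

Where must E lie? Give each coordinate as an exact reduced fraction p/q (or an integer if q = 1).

1. E_x = -9/2  [2·signedArea(EDA) = 0 ∩ EA · DB = 243/2]
2. E_y = -7  [2·signedArea(EDA) = 0 ∩ EA · DB = 243/2]
   → E = (-9/2, -7)

E = (-9/2, -7)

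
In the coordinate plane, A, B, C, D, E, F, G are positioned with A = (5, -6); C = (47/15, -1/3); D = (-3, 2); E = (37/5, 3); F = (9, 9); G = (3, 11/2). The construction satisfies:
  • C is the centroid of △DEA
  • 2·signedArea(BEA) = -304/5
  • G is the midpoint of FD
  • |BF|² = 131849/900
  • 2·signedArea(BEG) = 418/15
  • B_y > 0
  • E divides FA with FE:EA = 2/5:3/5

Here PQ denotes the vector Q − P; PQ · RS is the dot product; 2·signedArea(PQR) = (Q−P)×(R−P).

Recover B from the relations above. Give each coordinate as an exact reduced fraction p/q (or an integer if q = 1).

1. B_x = 1/15  [2·signedArea(BEA) = -304/5 ∩ 2·signedArea(BEG) = 418/15]
2. B_y = 5/6  [2·signedArea(BEA) = -304/5 ∩ 2·signedArea(BEG) = 418/15]
   → B = (1/15, 5/6)

B = (1/15, 5/6)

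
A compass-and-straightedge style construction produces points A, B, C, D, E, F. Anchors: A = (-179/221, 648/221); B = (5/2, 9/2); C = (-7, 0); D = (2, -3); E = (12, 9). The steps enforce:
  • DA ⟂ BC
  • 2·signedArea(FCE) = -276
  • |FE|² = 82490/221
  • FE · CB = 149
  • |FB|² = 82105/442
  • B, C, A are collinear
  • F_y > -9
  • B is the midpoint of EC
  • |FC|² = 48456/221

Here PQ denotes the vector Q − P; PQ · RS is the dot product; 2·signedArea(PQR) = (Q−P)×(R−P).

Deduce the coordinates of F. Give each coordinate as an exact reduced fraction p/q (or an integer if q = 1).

F = (1063/221, -1974/221)

1. F_x = 1063/221  [2·signedArea(FCE) = -276 ∩ FE · CB = 149]
2. F_y = -1974/221  [2·signedArea(FCE) = -276 ∩ FE · CB = 149]
   → F = (1063/221, -1974/221)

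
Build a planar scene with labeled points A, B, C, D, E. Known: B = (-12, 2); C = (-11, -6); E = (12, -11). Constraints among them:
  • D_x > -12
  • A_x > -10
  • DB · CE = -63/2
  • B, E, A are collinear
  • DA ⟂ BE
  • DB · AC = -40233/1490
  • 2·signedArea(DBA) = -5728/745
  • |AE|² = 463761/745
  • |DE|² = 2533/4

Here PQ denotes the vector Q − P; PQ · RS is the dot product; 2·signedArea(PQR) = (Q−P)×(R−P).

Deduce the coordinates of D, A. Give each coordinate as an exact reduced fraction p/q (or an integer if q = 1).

A = (-7404/745, 658/745)
D = (-23/2, -2)

1. D_x = -23/2  [line -23·x + 5·y + -509/2 = 0 ∩ |DE|² = 2533/4]
2. D_y = -2  [line -23·x + 5·y + -509/2 = 0 ∩ |DE|² = 2533/4]
   → D = (-23/2, -2)
3. A_x = -7404/745  [2·signedArea(DBA) = -5728/745 ∩ B, E, A are collinear]
4. A_y = 658/745  [2·signedArea(DBA) = -5728/745 ∩ B, E, A are collinear]
   → A = (-7404/745, 658/745)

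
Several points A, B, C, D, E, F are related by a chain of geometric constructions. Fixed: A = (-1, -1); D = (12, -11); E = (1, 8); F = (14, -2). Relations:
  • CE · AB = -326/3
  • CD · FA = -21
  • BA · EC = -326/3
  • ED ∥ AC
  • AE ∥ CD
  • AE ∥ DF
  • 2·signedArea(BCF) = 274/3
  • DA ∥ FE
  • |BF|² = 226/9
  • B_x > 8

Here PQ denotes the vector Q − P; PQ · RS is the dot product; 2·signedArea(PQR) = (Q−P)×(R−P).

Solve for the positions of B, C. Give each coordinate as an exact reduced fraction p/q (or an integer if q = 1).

B = (9, -5/3)
C = (10, -20)

1. C_x = 10  [AE ∥ CD ∩ ED ∥ AC]
2. C_y = -20  [AE ∥ CD ∩ ED ∥ AC]
   → C = (10, -20)
3. B_x = 9  [BA · EC = -326/3 ∩ 2·signedArea(BCF) = 274/3]
4. B_y = -5/3  [BA · EC = -326/3 ∩ 2·signedArea(BCF) = 274/3]
   → B = (9, -5/3)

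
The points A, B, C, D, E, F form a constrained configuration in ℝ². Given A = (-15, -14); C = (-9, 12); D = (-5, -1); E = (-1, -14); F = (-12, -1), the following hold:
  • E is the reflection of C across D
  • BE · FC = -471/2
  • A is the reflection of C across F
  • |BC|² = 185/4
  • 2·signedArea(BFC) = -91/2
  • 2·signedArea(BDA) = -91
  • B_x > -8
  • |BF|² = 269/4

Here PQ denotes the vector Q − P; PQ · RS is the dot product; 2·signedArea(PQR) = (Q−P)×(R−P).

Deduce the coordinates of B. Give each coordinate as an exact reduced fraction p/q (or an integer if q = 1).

1. B_x = -7  [2·signedArea(BDA) = -91 ∩ 2·signedArea(BFC) = -91/2]
2. B_y = 11/2  [2·signedArea(BDA) = -91 ∩ 2·signedArea(BFC) = -91/2]
   → B = (-7, 11/2)

B = (-7, 11/2)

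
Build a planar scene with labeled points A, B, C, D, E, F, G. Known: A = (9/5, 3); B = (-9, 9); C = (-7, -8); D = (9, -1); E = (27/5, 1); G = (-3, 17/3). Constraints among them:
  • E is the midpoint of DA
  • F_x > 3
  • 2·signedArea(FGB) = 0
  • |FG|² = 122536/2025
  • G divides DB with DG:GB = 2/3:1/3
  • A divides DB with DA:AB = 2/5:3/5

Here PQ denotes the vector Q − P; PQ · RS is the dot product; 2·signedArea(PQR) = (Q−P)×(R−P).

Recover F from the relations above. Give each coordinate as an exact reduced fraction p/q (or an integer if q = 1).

1. F_x = 19/5  [line -10/3·x + -6·y + 24 = 0 ∩ |FG|² = 122536/2025]
2. F_y = 17/9  [line -10/3·x + -6·y + 24 = 0 ∩ |FG|² = 122536/2025]
   → F = (19/5, 17/9)

F = (19/5, 17/9)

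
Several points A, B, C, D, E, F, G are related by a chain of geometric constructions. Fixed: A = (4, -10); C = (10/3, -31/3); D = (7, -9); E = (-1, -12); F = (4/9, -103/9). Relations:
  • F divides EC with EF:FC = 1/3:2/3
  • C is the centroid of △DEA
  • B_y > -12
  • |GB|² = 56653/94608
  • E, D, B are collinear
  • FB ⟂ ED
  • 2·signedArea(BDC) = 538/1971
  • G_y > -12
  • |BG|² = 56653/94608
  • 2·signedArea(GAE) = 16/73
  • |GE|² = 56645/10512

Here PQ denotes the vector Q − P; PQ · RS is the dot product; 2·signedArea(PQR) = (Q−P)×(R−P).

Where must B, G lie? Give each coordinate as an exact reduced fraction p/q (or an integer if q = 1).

1. B_x = 295/657  [E, D, B are collinear ∩ FB ⟂ ED]
2. B_y = -2509/219  [E, D, B are collinear ∩ FB ⟂ ED]
   → B = (295/657, -2509/219)
3. G_x = 1025/876  [line 2·x + -5·y + -4250/73 = 0 ∩ |GE|² = 56645/10512]
4. G_y = -4895/438  [line 2·x + -5·y + -4250/73 = 0 ∩ |GE|² = 56645/10512]
   → G = (1025/876, -4895/438)

B = (295/657, -2509/219)
G = (1025/876, -4895/438)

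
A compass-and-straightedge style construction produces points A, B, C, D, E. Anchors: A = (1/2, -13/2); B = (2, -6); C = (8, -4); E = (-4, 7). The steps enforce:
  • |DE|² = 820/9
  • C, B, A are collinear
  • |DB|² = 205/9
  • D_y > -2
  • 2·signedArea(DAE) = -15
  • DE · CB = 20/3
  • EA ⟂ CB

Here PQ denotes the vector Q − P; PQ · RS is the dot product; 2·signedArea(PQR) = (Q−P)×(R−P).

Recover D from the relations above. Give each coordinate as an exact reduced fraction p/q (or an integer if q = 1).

D = (0, -5/3)

1. D_x = 0  [line -27/2·x + -9/2·y + -15/2 = 0 ∩ |DB|² = 205/9]
2. D_y = -5/3  [line -27/2·x + -9/2·y + -15/2 = 0 ∩ |DB|² = 205/9]
   → D = (0, -5/3)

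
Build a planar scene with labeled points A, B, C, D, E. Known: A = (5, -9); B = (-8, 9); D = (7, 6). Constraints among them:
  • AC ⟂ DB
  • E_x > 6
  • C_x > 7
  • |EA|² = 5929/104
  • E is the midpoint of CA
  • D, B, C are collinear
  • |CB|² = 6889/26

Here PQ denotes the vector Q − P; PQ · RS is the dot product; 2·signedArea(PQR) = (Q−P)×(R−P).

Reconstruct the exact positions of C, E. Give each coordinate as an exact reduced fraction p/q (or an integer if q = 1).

C = (207/26, 151/26)
E = (337/52, -83/52)

1. C_x = 207/26  [D, B, C are collinear ∩ AC ⟂ DB]
2. C_y = 151/26  [D, B, C are collinear ∩ AC ⟂ DB]
   → C = (207/26, 151/26)
3. E_x = 337/52  [E is the midpoint of CA]
4. E_y = -83/52  [E is the midpoint of CA]
   → E = (337/52, -83/52)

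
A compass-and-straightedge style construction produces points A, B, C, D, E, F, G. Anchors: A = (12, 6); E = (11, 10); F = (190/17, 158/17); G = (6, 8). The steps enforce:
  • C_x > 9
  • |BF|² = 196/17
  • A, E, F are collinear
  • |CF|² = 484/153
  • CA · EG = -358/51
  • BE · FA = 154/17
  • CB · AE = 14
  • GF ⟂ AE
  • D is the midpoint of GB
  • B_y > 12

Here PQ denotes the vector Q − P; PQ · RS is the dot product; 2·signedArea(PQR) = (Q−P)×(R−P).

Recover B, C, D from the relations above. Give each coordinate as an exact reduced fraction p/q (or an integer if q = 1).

B = (176/17, 214/17)
C = (482/51, 452/51)
D = (139/17, 175/17)

1. B_x = 176/17  [line -14/17·x + 56/17·y + -560/17 = 0 ∩ |BF|² = 196/17]
2. B_y = 214/17  [line -14/17·x + 56/17·y + -560/17 = 0 ∩ |BF|² = 196/17]
   → B = (176/17, 214/17)
3. C_x = 482/51  [CB · AE = 14 ∩ CA · EG = -358/51]
4. C_y = 452/51  [CB · AE = 14 ∩ CA · EG = -358/51]
   → C = (482/51, 452/51)
5. D_x = 139/17  [D is the midpoint of GB]
6. D_y = 175/17  [D is the midpoint of GB]
   → D = (139/17, 175/17)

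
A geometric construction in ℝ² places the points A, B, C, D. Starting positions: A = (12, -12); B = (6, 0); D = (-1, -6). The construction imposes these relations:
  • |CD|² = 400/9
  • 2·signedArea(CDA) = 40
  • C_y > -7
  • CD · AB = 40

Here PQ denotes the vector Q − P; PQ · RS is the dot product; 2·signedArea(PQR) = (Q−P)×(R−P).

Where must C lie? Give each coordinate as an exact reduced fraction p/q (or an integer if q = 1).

1. C_x = 17/3  [2·signedArea(CDA) = 40 ∩ CD · AB = 40]
2. C_y = -6  [2·signedArea(CDA) = 40 ∩ CD · AB = 40]
   → C = (17/3, -6)

C = (17/3, -6)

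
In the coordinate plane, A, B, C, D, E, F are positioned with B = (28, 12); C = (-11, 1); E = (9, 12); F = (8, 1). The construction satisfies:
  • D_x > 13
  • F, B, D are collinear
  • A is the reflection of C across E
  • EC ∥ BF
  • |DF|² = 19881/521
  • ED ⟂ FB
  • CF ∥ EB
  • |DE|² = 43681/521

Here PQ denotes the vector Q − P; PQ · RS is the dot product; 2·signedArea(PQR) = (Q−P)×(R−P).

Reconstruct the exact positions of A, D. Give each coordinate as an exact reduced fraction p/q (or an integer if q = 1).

A = (29, 23)
D = (6988/521, 2072/521)

1. A_x = 29  [A is the reflection of C across E]
2. A_y = 23  [A is the reflection of C across E]
   → A = (29, 23)
3. D_x = 6988/521  [F, B, D are collinear ∩ ED ⟂ FB]
4. D_y = 2072/521  [F, B, D are collinear ∩ ED ⟂ FB]
   → D = (6988/521, 2072/521)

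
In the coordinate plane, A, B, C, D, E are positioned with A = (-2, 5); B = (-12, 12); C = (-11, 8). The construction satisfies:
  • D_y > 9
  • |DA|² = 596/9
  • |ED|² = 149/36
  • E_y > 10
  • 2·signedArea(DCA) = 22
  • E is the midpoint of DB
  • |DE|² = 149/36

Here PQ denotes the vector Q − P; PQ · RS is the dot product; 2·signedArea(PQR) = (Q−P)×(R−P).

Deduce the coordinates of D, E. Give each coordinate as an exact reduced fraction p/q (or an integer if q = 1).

1. D_x = -26/3  [line 3·x + 9·y + -61 = 0 ∩ |DA|² = 596/9]
2. D_y = 29/3  [line 3·x + 9·y + -61 = 0 ∩ |DA|² = 596/9]
   → D = (-26/3, 29/3)
3. E_x = -31/3  [E is the midpoint of DB]
4. E_y = 65/6  [E is the midpoint of DB]
   → E = (-31/3, 65/6)

D = (-26/3, 29/3)
E = (-31/3, 65/6)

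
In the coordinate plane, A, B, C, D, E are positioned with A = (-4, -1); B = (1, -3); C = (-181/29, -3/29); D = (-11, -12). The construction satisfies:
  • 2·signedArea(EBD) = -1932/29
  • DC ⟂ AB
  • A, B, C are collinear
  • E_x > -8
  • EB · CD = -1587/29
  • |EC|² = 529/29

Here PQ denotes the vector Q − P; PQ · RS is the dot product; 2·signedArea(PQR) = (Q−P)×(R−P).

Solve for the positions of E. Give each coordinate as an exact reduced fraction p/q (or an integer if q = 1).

1. E_x = -227/29  [EB · CD = -1587/29 ∩ 2·signedArea(EBD) = -1932/29]
2. E_y = -118/29  [EB · CD = -1587/29 ∩ 2·signedArea(EBD) = -1932/29]
   → E = (-227/29, -118/29)

E = (-227/29, -118/29)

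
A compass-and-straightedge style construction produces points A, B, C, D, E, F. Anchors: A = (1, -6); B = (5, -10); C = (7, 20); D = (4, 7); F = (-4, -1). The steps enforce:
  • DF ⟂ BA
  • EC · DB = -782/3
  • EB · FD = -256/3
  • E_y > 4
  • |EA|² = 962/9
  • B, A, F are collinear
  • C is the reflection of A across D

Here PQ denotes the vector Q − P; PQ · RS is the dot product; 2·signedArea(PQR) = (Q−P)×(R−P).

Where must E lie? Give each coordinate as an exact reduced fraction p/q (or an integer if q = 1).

E = (4/3, 13/3)

1. E_x = 4/3  [EC · DB = -782/3 ∩ EB · FD = -256/3]
2. E_y = 13/3  [EC · DB = -782/3 ∩ EB · FD = -256/3]
   → E = (4/3, 13/3)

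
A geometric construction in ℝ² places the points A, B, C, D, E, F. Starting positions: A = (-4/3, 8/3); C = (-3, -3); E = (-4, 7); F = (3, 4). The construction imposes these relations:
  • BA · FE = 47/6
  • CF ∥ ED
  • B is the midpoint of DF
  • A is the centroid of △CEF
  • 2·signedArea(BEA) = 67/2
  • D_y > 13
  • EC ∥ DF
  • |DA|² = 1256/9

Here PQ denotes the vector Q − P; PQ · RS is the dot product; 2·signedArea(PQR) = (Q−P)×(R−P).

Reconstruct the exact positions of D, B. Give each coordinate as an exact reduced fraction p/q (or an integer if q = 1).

B = (5/2, 9)
D = (2, 14)

1. D_x = 2  [EC ∥ DF ∩ CF ∥ ED]
2. D_y = 14  [EC ∥ DF ∩ CF ∥ ED]
   → D = (2, 14)
3. B_x = 5/2  [B is the midpoint of DF]
4. B_y = 9  [B is the midpoint of DF]
   → B = (5/2, 9)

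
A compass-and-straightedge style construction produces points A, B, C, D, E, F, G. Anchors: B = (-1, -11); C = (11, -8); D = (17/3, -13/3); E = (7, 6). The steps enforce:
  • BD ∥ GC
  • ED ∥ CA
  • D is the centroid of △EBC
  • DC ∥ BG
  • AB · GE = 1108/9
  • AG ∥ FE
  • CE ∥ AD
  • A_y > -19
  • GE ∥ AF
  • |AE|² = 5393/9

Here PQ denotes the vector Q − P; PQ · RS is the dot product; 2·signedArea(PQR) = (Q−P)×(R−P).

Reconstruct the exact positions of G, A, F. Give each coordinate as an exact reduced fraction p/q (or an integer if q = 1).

A = (29/3, -55/3)
F = (37/3, 7/3)
G = (13/3, -44/3)

1. G_x = 13/3  [BD ∥ GC ∩ DC ∥ BG]
2. G_y = -44/3  [BD ∥ GC ∩ DC ∥ BG]
   → G = (13/3, -44/3)
3. A_x = 29/3  [CE ∥ AD ∩ ED ∥ CA]
4. A_y = -55/3  [CE ∥ AD ∩ ED ∥ CA]
   → A = (29/3, -55/3)
5. F_x = 37/3  [AG ∥ FE ∩ GE ∥ AF]
6. F_y = 7/3  [AG ∥ FE ∩ GE ∥ AF]
   → F = (37/3, 7/3)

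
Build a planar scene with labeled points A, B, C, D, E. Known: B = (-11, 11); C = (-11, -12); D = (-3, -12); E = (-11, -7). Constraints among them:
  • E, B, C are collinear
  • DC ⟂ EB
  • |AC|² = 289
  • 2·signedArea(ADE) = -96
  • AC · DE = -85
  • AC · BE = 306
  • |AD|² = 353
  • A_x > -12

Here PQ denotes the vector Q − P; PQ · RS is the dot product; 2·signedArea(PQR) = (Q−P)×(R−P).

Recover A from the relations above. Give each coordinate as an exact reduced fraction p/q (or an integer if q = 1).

A = (-11, 5)

1. A_x = -11  [AC · BE = 306 ∩ AC · DE = -85]
2. A_y = 5  [AC · BE = 306 ∩ AC · DE = -85]
   → A = (-11, 5)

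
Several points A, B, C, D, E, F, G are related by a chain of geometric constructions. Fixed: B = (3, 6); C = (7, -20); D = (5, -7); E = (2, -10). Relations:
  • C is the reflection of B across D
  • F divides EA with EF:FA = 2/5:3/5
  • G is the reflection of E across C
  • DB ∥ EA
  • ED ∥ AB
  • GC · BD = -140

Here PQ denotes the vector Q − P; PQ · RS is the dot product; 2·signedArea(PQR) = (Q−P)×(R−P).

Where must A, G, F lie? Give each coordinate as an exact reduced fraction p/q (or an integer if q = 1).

1. A_x = 0  [ED ∥ AB ∩ DB ∥ EA]
2. A_y = 3  [ED ∥ AB ∩ DB ∥ EA]
   → A = (0, 3)
3. G_x = 12  [G is the reflection of E across C]
4. G_y = -30  [G is the reflection of E across C]
   → G = (12, -30)
5. F_x = 6/5  [F divides EA with EF:FA = 2/5:3/5]
6. F_y = -24/5  [F divides EA with EF:FA = 2/5:3/5]
   → F = (6/5, -24/5)

A = (0, 3)
F = (6/5, -24/5)
G = (12, -30)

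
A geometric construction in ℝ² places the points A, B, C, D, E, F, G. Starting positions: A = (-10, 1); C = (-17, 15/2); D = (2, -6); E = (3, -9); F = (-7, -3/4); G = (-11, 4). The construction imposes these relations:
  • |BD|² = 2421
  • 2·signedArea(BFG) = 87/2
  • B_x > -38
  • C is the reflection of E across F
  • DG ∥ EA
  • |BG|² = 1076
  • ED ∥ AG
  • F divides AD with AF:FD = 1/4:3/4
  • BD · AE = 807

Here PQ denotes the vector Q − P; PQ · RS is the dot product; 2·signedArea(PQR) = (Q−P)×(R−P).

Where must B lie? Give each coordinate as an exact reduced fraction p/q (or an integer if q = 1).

B = (-37, 24)

1. B_x = -37  [2·signedArea(BFG) = 87/2 ∩ BD · AE = 807]
2. B_y = 24  [2·signedArea(BFG) = 87/2 ∩ BD · AE = 807]
   → B = (-37, 24)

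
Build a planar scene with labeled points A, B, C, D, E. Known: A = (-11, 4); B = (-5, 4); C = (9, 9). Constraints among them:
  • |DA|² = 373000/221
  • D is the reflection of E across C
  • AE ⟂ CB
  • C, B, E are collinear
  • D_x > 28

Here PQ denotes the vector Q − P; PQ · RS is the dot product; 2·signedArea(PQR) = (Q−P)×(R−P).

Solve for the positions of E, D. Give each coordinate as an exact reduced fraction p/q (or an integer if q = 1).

D = (6259/221, 3514/221)
E = (-2281/221, 464/221)

1. E_x = -2281/221  [C, B, E are collinear ∩ AE ⟂ CB]
2. E_y = 464/221  [C, B, E are collinear ∩ AE ⟂ CB]
   → E = (-2281/221, 464/221)
3. D_x = 6259/221  [D is the reflection of E across C]
4. D_y = 3514/221  [D is the reflection of E across C]
   → D = (6259/221, 3514/221)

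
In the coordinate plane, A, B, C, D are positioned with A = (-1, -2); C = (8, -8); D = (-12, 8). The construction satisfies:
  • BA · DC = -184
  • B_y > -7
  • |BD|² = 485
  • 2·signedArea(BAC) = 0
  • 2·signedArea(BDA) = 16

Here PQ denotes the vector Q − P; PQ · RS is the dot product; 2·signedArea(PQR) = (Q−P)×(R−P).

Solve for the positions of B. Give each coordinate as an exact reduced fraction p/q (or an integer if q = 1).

1. B_x = 5  [2·signedArea(BAC) = 0 ∩ 2·signedArea(BDA) = 16]
2. B_y = -6  [2·signedArea(BAC) = 0 ∩ 2·signedArea(BDA) = 16]
   → B = (5, -6)

B = (5, -6)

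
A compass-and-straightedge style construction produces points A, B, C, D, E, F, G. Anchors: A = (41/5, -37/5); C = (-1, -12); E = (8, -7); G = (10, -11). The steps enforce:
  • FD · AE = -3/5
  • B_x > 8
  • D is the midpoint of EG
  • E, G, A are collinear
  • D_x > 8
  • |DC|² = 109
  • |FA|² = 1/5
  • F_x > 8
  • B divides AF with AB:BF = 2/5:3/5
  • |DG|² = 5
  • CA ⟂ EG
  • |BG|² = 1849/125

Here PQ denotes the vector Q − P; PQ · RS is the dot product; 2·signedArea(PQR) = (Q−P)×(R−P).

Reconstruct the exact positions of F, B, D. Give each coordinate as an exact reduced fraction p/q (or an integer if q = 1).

B = (207/25, -189/25)
D = (9, -9)
F = (42/5, -39/5)

1. D_x = 9  [D is the midpoint of EG]
2. D_y = -9  [D is the midpoint of EG]
   → D = (9, -9)
3. F_x = 42/5  [line 1/5·x + -2/5·y + -24/5 = 0 ∩ |FA|² = 1/5]
4. F_y = -39/5  [line 1/5·x + -2/5·y + -24/5 = 0 ∩ |FA|² = 1/5]
   → F = (42/5, -39/5)
5. B_x = 207/25  [B divides AF with AB:BF = 2/5:3/5]
6. B_y = -189/25  [B divides AF with AB:BF = 2/5:3/5]
   → B = (207/25, -189/25)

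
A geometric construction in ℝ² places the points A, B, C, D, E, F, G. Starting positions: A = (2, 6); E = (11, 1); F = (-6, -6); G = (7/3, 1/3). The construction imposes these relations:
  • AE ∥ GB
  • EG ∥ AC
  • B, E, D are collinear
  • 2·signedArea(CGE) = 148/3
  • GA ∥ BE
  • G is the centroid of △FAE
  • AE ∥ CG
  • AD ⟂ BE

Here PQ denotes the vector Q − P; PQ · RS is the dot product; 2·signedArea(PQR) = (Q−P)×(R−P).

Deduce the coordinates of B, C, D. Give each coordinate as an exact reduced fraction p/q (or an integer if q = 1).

1. B_x = 34/3  [GA ∥ BE ∩ AE ∥ GB]
2. B_y = -14/3  [GA ∥ BE ∩ AE ∥ GB]
   → B = (34/3, -14/3)
3. C_x = -20/3  [AE ∥ CG ∩ EG ∥ AC]
4. C_y = 16/3  [AE ∥ CG ∩ EG ∥ AC]
   → C = (-20/3, 16/3)
5. D_x = 1548/145  [B, E, D are collinear ∩ AD ⟂ BE]
6. D_y = 944/145  [B, E, D are collinear ∩ AD ⟂ BE]
   → D = (1548/145, 944/145)

B = (34/3, -14/3)
C = (-20/3, 16/3)
D = (1548/145, 944/145)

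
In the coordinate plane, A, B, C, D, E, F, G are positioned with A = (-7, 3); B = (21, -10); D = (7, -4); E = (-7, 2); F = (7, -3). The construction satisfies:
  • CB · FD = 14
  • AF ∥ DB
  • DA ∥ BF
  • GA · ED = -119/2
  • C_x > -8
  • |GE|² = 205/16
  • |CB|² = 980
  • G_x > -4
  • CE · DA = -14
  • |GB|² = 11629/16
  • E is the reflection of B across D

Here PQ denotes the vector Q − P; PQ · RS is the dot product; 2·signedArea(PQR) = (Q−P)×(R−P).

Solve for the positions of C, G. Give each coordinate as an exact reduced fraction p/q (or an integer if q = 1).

C = (-7, 4)
G = (-7/2, 5/4)

1. C_x = -7  [CB · FD = 14 ∩ CE · DA = -14]
2. C_y = 4  [CB · FD = 14 ∩ CE · DA = -14]
   → C = (-7, 4)
3. G_x = -7/2  [line -14·x + 6·y + -113/2 = 0 ∩ |GB|² = 11629/16]
4. G_y = 5/4  [line -14·x + 6·y + -113/2 = 0 ∩ |GB|² = 11629/16]
   → G = (-7/2, 5/4)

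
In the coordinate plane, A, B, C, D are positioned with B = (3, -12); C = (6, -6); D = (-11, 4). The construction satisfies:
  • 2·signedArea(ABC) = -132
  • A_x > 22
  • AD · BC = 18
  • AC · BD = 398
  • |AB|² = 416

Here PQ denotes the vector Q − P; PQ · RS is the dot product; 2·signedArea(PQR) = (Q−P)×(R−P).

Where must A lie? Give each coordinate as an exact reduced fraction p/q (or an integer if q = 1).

1. A_x = 23  [AC · BD = 398 ∩ 2·signedArea(ABC) = -132]
2. A_y = -16  [AC · BD = 398 ∩ 2·signedArea(ABC) = -132]
   → A = (23, -16)

A = (23, -16)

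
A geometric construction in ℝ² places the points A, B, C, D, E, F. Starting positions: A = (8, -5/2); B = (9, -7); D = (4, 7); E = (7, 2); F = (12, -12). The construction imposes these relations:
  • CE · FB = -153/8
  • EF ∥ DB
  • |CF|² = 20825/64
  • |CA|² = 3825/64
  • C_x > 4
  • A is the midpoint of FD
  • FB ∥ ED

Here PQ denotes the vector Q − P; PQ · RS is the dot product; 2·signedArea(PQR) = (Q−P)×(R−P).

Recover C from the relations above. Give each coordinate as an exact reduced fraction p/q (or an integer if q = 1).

C = (5, 37/8)

1. C_x = 5  [line 3·x + -5·y + 65/8 = 0 ∩ |CF|² = 20825/64]
2. C_y = 37/8  [line 3·x + -5·y + 65/8 = 0 ∩ |CF|² = 20825/64]
   → C = (5, 37/8)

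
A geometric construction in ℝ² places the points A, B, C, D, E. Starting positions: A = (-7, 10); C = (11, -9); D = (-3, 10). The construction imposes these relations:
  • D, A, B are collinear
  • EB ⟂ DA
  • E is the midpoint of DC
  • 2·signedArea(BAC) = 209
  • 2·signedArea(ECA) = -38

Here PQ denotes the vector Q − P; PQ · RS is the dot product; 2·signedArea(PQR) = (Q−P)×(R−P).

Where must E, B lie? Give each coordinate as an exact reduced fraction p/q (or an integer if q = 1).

B = (4, 10)
E = (4, 1/2)

1. E_x = 4  [E is the midpoint of DC]
2. E_y = 1/2  [E is the midpoint of DC]
   → E = (4, 1/2)
3. B_x = 4  [D, A, B are collinear ∩ EB ⟂ DA]
4. B_y = 10  [D, A, B are collinear ∩ EB ⟂ DA]
   → B = (4, 10)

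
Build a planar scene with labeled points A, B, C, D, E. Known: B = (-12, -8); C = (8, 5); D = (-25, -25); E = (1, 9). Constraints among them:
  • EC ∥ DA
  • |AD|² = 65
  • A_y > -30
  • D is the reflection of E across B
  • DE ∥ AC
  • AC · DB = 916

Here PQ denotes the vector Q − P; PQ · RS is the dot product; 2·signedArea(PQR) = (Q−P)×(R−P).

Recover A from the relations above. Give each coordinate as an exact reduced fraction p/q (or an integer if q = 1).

A = (-18, -29)

1. A_x = -18  [DE ∥ AC ∩ EC ∥ DA]
2. A_y = -29  [DE ∥ AC ∩ EC ∥ DA]
   → A = (-18, -29)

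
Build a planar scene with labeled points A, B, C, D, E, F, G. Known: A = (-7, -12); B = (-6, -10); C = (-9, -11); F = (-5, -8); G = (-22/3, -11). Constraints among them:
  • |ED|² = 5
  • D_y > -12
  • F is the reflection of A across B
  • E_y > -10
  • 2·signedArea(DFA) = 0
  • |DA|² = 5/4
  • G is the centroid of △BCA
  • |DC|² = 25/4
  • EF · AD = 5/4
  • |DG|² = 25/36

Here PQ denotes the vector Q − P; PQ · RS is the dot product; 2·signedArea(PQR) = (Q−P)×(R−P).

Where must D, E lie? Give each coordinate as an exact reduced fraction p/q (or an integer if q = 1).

1. D_x = -13/2  [line 4·x + -2·y + 4 = 0 ∩ |DC|² = 25/4]
2. D_y = -11  [line 4·x + -2·y + 4 = 0 ∩ |DC|² = 25/4]
   → D = (-13/2, -11)
3. E_x = -11/2  [line -1/2·x + -1·y + -47/4 = 0 ∩ |ED|² = 5]
4. E_y = -9  [line -1/2·x + -1·y + -47/4 = 0 ∩ |ED|² = 5]
   → E = (-11/2, -9)

D = (-13/2, -11)
E = (-11/2, -9)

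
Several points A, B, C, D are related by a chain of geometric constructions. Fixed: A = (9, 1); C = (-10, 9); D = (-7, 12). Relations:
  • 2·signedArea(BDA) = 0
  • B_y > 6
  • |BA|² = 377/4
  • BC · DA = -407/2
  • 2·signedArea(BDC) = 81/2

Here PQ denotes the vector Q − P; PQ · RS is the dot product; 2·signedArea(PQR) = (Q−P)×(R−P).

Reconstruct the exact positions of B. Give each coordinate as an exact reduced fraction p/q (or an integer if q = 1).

1. B_x = 1  [2·signedArea(BDA) = 0 ∩ 2·signedArea(BDC) = 81/2]
2. B_y = 13/2  [2·signedArea(BDA) = 0 ∩ 2·signedArea(BDC) = 81/2]
   → B = (1, 13/2)

B = (1, 13/2)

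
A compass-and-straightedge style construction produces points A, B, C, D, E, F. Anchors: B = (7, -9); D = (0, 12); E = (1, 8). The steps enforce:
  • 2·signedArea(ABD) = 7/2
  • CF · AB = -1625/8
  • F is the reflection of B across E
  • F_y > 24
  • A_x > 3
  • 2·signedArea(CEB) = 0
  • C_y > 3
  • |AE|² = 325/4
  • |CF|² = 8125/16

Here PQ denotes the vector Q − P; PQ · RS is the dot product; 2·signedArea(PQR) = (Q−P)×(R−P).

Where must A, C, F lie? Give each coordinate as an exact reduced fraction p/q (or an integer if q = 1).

1. A_x = 4  [line -21·x + -7·y + 161/2 = 0 ∩ |AE|² = 325/4]
2. A_y = -1/2  [line -21·x + -7·y + 161/2 = 0 ∩ |AE|² = 325/4]
   → A = (4, -1/2)
3. F_x = -5  [F is the reflection of B across E]
4. F_y = 25  [F is the reflection of B across E]
   → F = (-5, 25)
5. C_x = 5/2  [2·signedArea(CEB) = 0 ∩ CF · AB = -1625/8]
6. C_y = 15/4  [2·signedArea(CEB) = 0 ∩ CF · AB = -1625/8]
   → C = (5/2, 15/4)

A = (4, -1/2)
C = (5/2, 15/4)
F = (-5, 25)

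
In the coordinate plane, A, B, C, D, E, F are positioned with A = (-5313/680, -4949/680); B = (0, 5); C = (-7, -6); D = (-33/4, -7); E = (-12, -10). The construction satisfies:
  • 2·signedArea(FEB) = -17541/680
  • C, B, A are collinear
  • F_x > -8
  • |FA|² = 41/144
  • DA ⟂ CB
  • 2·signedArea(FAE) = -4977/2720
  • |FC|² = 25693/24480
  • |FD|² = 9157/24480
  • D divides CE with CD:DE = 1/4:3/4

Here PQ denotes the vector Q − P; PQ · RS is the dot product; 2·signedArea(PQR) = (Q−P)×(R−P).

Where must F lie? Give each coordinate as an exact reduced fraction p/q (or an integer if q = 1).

F = (-15683/2040, -13789/2040)

1. F_x = -15683/2040  [2·signedArea(FAE) = -4977/2720 ∩ 2·signedArea(FEB) = -17541/680]
2. F_y = -13789/2040  [2·signedArea(FAE) = -4977/2720 ∩ 2·signedArea(FEB) = -17541/680]
   → F = (-15683/2040, -13789/2040)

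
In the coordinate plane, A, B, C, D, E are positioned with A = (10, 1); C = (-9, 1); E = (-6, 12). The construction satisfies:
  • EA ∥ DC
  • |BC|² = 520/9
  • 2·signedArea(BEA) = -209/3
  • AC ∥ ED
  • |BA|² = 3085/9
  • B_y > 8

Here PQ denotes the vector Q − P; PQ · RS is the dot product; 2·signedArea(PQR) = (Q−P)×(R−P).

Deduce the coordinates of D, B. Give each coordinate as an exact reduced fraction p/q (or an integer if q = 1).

1. D_x = -25  [EA ∥ DC ∩ AC ∥ ED]
2. D_y = 12  [EA ∥ DC ∩ AC ∥ ED]
   → D = (-25, 12)
3. B_x = -7  [line 11·x + 16·y + -169/3 = 0 ∩ |BA|² = 3085/9]
4. B_y = 25/3  [line 11·x + 16·y + -169/3 = 0 ∩ |BA|² = 3085/9]
   → B = (-7, 25/3)

B = (-7, 25/3)
D = (-25, 12)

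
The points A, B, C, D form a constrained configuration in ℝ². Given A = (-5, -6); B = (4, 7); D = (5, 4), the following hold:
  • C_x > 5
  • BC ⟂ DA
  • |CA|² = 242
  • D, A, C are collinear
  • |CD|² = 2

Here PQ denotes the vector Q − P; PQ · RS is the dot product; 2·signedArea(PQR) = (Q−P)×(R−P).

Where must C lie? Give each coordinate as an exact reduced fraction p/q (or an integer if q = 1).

C = (6, 5)

1. C_x = 6  [D, A, C are collinear ∩ BC ⟂ DA]
2. C_y = 5  [D, A, C are collinear ∩ BC ⟂ DA]
   → C = (6, 5)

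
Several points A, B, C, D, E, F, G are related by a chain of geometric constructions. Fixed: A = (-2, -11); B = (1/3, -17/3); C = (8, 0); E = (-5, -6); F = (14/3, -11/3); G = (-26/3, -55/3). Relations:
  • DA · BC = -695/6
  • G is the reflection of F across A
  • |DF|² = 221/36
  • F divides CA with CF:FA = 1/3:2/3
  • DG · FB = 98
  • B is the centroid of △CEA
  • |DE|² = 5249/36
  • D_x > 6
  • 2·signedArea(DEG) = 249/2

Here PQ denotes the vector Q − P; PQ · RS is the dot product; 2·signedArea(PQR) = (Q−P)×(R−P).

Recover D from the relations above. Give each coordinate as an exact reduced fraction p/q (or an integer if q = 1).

D = (19/3, -11/6)

1. D_x = 19/3  [2·signedArea(DEG) = 249/2 ∩ DA · BC = -695/6]
2. D_y = -11/6  [2·signedArea(DEG) = 249/2 ∩ DA · BC = -695/6]
   → D = (19/3, -11/6)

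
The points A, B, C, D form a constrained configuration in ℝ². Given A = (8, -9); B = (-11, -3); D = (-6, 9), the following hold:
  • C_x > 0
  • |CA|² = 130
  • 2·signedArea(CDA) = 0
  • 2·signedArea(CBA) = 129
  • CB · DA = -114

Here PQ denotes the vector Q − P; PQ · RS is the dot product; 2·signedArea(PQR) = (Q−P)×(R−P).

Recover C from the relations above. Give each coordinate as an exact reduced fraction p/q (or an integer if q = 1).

C = (1, 0)

1. C_x = 1  [2·signedArea(CDA) = 0 ∩ CB · DA = -114]
2. C_y = 0  [2·signedArea(CDA) = 0 ∩ CB · DA = -114]
   → C = (1, 0)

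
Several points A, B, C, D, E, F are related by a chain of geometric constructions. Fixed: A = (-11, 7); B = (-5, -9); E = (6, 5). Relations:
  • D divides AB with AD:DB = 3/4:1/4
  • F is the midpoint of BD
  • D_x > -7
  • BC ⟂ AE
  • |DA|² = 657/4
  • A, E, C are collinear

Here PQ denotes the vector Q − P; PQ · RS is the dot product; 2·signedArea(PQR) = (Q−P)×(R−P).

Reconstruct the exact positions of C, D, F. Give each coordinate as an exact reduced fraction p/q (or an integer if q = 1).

C = (-945/293, 1783/293)
D = (-13/2, -5)
F = (-23/4, -7)

1. C_x = -945/293  [A, E, C are collinear ∩ BC ⟂ AE]
2. C_y = 1783/293  [A, E, C are collinear ∩ BC ⟂ AE]
   → C = (-945/293, 1783/293)
3. D_x = -13/2  [D divides AB with AD:DB = 3/4:1/4]
4. D_y = -5  [D divides AB with AD:DB = 3/4:1/4]
   → D = (-13/2, -5)
5. F_x = -23/4  [F is the midpoint of BD]
6. F_y = -7  [F is the midpoint of BD]
   → F = (-23/4, -7)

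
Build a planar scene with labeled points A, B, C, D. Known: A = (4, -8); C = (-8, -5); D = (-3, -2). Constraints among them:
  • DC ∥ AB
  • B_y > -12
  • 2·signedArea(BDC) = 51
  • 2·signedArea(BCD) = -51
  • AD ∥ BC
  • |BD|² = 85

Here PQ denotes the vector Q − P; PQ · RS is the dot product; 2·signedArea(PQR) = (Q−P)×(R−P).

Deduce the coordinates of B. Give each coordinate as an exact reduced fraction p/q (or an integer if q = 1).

1. B_x = -1  [AD ∥ BC ∩ DC ∥ AB]
2. B_y = -11  [AD ∥ BC ∩ DC ∥ AB]
   → B = (-1, -11)

B = (-1, -11)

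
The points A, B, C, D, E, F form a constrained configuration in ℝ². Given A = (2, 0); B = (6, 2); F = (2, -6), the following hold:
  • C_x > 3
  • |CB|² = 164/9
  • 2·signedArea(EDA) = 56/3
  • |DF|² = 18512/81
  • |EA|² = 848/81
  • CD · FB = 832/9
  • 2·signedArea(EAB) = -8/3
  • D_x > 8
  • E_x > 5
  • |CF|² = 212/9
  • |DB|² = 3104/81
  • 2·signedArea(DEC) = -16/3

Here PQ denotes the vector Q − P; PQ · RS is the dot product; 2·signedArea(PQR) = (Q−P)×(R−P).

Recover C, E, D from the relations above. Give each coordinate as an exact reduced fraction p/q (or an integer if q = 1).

1. E_x = 46/9  [line -2·x + 4·y + 20/3 = 0 ∩ |EA|² = 848/81]
2. E_y = 8/9  [line -2·x + 4·y + 20/3 = 0 ∩ |EA|² = 848/81]
   → E = (46/9, 8/9)
3. D_x = 74/9  [line -8/9·x + 28/9·y + -152/9 = 0 ∩ |DB|² = 3104/81]
4. D_y = 70/9  [line -8/9·x + 28/9·y + -152/9 = 0 ∩ |DB|² = 3104/81]
   → D = (74/9, 70/9)
5. C_x = 10/3  [CD · FB = 832/9 ∩ 2·signedArea(DEC) = -16/3]
6. C_y = -4/3  [CD · FB = 832/9 ∩ 2·signedArea(DEC) = -16/3]
   → C = (10/3, -4/3)

C = (10/3, -4/3)
D = (74/9, 70/9)
E = (46/9, 8/9)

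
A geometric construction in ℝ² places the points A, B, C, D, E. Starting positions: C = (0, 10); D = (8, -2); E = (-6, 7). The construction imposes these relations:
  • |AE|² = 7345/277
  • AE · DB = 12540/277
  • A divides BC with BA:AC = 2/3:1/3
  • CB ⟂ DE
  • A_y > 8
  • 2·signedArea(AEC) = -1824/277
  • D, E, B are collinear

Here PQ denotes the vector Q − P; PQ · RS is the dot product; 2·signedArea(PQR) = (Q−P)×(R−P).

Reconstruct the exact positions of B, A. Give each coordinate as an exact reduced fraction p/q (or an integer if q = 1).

1. B_x = -864/277  [D, E, B are collinear ∩ CB ⟂ DE]
2. B_y = 1426/277  [D, E, B are collinear ∩ CB ⟂ DE]
   → B = (-864/277, 1426/277)
3. A_x = -288/277  [A divides BC with BA:AC = 2/3:1/3]
4. A_y = 2322/277  [A divides BC with BA:AC = 2/3:1/3]
   → A = (-288/277, 2322/277)

A = (-288/277, 2322/277)
B = (-864/277, 1426/277)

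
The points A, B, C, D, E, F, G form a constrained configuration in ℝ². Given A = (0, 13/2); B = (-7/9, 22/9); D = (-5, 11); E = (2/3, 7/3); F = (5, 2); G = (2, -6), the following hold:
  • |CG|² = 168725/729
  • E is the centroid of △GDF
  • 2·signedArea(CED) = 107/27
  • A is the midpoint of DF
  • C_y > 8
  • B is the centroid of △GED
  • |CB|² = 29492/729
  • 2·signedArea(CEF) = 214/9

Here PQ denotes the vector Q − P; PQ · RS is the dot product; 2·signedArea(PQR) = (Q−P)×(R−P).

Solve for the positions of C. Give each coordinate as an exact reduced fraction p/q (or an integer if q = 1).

1. C_x = -97/27  [2·signedArea(CED) = 107/27 ∩ 2·signedArea(CEF) = 214/9]
2. C_y = 220/27  [2·signedArea(CED) = 107/27 ∩ 2·signedArea(CEF) = 214/9]
   → C = (-97/27, 220/27)

C = (-97/27, 220/27)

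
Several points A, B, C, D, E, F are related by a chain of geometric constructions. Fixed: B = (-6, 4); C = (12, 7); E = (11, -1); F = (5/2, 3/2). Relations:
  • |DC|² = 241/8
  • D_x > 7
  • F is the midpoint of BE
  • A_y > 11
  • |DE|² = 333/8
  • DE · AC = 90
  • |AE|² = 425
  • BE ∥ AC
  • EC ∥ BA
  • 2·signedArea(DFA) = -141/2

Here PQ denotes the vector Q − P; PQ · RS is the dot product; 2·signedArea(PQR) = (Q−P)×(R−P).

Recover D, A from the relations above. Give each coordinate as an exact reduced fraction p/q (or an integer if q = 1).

A = (-5, 12)
D = (29/4, 17/4)

1. A_x = -5  [BE ∥ AC ∩ EC ∥ BA]
2. A_y = 12  [BE ∥ AC ∩ EC ∥ BA]
   → A = (-5, 12)
3. D_x = 29/4  [2·signedArea(DFA) = -141/2 ∩ DE · AC = 90]
4. D_y = 17/4  [2·signedArea(DFA) = -141/2 ∩ DE · AC = 90]
   → D = (29/4, 17/4)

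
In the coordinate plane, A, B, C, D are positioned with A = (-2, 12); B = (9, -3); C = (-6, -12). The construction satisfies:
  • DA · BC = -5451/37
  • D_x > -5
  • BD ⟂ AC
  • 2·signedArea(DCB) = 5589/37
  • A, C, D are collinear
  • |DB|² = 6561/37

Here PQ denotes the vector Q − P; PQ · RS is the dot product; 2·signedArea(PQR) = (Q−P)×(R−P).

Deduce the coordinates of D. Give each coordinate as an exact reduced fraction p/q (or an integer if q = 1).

1. D_x = -153/37  [A, C, D are collinear ∩ BD ⟂ AC]
2. D_y = -30/37  [A, C, D are collinear ∩ BD ⟂ AC]
   → D = (-153/37, -30/37)

D = (-153/37, -30/37)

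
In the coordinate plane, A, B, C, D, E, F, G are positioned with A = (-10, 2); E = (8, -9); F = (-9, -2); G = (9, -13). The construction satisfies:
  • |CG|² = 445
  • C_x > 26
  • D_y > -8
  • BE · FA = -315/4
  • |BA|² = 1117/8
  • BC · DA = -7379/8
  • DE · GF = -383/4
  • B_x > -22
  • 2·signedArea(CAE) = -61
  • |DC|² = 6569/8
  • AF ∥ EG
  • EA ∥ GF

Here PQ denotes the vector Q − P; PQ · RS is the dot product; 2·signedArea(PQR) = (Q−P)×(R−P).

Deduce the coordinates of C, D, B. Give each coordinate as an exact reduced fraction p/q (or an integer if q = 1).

1. C_x = 27  [line 11·x + 18·y + 135 = 0 ∩ |CG|² = 445]
2. C_y = -24  [line 11·x + 18·y + 135 = 0 ∩ |CG|² = 445]
   → C = (27, -24)
3. D_x = 15/4  [line 18·x + -11·y + -589/4 = 0 ∩ |DC|² = 6569/8]
4. D_y = -29/4  [line 18·x + -11·y + -589/4 = 0 ∩ |DC|² = 6569/8]
   → D = (15/4, -29/4)
5. B_x = -87/4  [BC · DA = -7379/8 ∩ BE · FA = -315/4]
6. B_y = 13/4  [BC · DA = -7379/8 ∩ BE · FA = -315/4]
   → B = (-87/4, 13/4)

B = (-87/4, 13/4)
C = (27, -24)
D = (15/4, -29/4)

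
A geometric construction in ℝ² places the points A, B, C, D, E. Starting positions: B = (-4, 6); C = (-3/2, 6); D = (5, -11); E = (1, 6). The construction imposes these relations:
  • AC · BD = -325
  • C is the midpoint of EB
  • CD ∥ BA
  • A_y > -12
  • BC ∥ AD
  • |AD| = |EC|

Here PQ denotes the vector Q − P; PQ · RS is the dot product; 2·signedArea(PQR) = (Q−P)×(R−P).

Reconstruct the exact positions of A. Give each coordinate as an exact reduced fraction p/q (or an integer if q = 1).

A = (5/2, -11)

1. A_x = 5/2  [BC ∥ AD ∩ CD ∥ BA]
2. A_y = -11  [BC ∥ AD ∩ CD ∥ BA]
   → A = (5/2, -11)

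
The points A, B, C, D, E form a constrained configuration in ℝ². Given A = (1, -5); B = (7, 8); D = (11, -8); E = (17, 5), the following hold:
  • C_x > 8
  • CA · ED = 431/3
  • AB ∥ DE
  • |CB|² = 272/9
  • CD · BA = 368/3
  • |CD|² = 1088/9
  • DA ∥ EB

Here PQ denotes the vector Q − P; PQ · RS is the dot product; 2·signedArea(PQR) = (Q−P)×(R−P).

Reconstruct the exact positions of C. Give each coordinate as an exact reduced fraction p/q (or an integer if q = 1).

1. C_x = 25/3  [line 6·x + 13·y + -254/3 = 0 ∩ |CB|² = 272/9]
2. C_y = 8/3  [line 6·x + 13·y + -254/3 = 0 ∩ |CB|² = 272/9]
   → C = (25/3, 8/3)

C = (25/3, 8/3)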